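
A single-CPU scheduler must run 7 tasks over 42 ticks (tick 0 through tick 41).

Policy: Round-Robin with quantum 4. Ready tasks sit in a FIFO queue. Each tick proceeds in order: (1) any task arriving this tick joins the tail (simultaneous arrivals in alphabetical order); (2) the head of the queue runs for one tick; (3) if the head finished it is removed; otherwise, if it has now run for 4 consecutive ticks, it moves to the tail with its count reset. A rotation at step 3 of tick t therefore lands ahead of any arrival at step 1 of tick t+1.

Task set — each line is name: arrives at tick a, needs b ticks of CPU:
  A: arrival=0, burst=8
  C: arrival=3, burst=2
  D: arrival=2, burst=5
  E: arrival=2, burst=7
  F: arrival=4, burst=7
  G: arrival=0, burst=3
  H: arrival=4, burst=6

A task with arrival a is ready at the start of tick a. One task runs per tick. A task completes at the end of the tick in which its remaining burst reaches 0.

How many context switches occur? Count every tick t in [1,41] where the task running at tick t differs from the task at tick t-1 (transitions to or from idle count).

t=0: queue=[A,G] q_used=0 → run A
t=1: queue=[A,G] q_used=1 → run A
t=2: queue=[A,G,D,E] q_used=2 → run A
t=3: queue=[A,G,D,E,C] q_used=3 → run A
t=4: queue=[G,D,E,C,A,F,H] q_used=0 → run G
t=5: queue=[G,D,E,C,A,F,H] q_used=1 → run G
t=6: queue=[G,D,E,C,A,F,H] q_used=2 → run G
t=7: queue=[D,E,C,A,F,H] q_used=0 → run D
t=8: queue=[D,E,C,A,F,H] q_used=1 → run D
t=9: queue=[D,E,C,A,F,H] q_used=2 → run D
t=10: queue=[D,E,C,A,F,H] q_used=3 → run D
t=11: queue=[E,C,A,F,H,D] q_used=0 → run E
t=12: queue=[E,C,A,F,H,D] q_used=1 → run E
t=13: queue=[E,C,A,F,H,D] q_used=2 → run E
t=14: queue=[E,C,A,F,H,D] q_used=3 → run E
t=15: queue=[C,A,F,H,D,E] q_used=0 → run C
t=16: queue=[C,A,F,H,D,E] q_used=1 → run C
t=17: queue=[A,F,H,D,E] q_used=0 → run A
t=18: queue=[A,F,H,D,E] q_used=1 → run A
t=19: queue=[A,F,H,D,E] q_used=2 → run A
t=20: queue=[A,F,H,D,E] q_used=3 → run A
t=21: queue=[F,H,D,E] q_used=0 → run F
t=22: queue=[F,H,D,E] q_used=1 → run F
t=23: queue=[F,H,D,E] q_used=2 → run F
t=24: queue=[F,H,D,E] q_used=3 → run F
t=25: queue=[H,D,E,F] q_used=0 → run H
t=26: queue=[H,D,E,F] q_used=1 → run H
t=27: queue=[H,D,E,F] q_used=2 → run H
t=28: queue=[H,D,E,F] q_used=3 → run H
t=29: queue=[D,E,F,H] q_used=0 → run D
t=30: queue=[E,F,H] q_used=0 → run E
t=31: queue=[E,F,H] q_used=1 → run E
t=32: queue=[E,F,H] q_used=2 → run E
t=33: queue=[F,H] q_used=0 → run F
t=34: queue=[F,H] q_used=1 → run F
t=35: queue=[F,H] q_used=2 → run F
t=36: queue=[H] q_used=0 → run H
t=37: queue=[H] q_used=1 → run H
t=38: (idle)
t=39: (idle)
t=40: (idle)
t=41: (idle)

context switches = 12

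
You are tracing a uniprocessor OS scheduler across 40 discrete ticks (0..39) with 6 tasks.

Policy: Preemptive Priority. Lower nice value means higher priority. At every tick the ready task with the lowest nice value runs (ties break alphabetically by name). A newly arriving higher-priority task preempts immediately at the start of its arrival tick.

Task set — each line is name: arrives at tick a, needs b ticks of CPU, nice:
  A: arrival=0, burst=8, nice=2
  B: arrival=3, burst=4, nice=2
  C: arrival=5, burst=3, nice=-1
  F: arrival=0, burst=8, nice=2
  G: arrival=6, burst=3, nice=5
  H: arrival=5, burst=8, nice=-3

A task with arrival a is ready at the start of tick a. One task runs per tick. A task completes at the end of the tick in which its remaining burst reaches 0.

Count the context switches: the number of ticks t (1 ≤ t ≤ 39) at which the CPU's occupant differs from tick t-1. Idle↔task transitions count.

context switches = 7

t=0: ready={A,F} → run A
t=1: ready={A,F} → run A
t=2: ready={A,F} → run A
t=3: ready={A,B,F} → run A
t=4: ready={A,B,F} → run A
t=5: ready={A,B,C,F,H} → run H
t=6: ready={A,B,C,F,G,H} → run H
t=7: ready={A,B,C,F,G,H} → run H
t=8: ready={A,B,C,F,G,H} → run H
t=9: ready={A,B,C,F,G,H} → run H
t=10: ready={A,B,C,F,G,H} → run H
t=11: ready={A,B,C,F,G,H} → run H
t=12: ready={A,B,C,F,G,H} → run H
t=13: ready={A,B,C,F,G} → run C
t=14: ready={A,B,C,F,G} → run C
t=15: ready={A,B,C,F,G} → run C
t=16: ready={A,B,F,G} → run A
t=17: ready={A,B,F,G} → run A
t=18: ready={A,B,F,G} → run A
t=19: ready={B,F,G} → run B
t=20: ready={B,F,G} → run B
t=21: ready={B,F,G} → run B
t=22: ready={B,F,G} → run B
t=23: ready={F,G} → run F
t=24: ready={F,G} → run F
t=25: ready={F,G} → run F
t=26: ready={F,G} → run F
t=27: ready={F,G} → run F
t=28: ready={F,G} → run F
t=29: ready={F,G} → run F
t=30: ready={F,G} → run F
t=31: ready={G} → run G
t=32: ready={G} → run G
t=33: ready={G} → run G
t=34: (idle)
t=35: (idle)
t=36: (idle)
t=37: (idle)
t=38: (idle)
t=39: (idle)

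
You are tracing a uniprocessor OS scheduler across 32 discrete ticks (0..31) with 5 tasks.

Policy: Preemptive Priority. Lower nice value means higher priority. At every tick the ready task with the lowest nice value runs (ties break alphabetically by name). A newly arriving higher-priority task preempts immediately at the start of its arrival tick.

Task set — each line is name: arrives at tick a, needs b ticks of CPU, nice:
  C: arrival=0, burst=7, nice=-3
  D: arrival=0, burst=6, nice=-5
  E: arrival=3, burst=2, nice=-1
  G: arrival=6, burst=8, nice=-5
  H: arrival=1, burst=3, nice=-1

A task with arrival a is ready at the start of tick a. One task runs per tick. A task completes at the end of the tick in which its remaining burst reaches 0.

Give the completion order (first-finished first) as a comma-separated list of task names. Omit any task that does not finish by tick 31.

t=0: ready={C,D} → run D
t=1: ready={C,D,H} → run D
t=2: ready={C,D,H} → run D
t=3: ready={C,D,E,H} → run D
t=4: ready={C,D,E,H} → run D
t=5: ready={C,D,E,H} → run D
t=6: ready={C,E,G,H} → run G
t=7: ready={C,E,G,H} → run G
t=8: ready={C,E,G,H} → run G
t=9: ready={C,E,G,H} → run G
t=10: ready={C,E,G,H} → run G
t=11: ready={C,E,G,H} → run G
t=12: ready={C,E,G,H} → run G
t=13: ready={C,E,G,H} → run G
t=14: ready={C,E,H} → run C
t=15: ready={C,E,H} → run C
t=16: ready={C,E,H} → run C
t=17: ready={C,E,H} → run C
t=18: ready={C,E,H} → run C
t=19: ready={C,E,H} → run C
t=20: ready={C,E,H} → run C
t=21: ready={E,H} → run E
t=22: ready={E,H} → run E
t=23: ready={H} → run H
t=24: ready={H} → run H
t=25: ready={H} → run H
t=26: (idle)
t=27: (idle)
t=28: (idle)
t=29: (idle)
t=30: (idle)
t=31: (idle)

completion order = D, G, C, E, H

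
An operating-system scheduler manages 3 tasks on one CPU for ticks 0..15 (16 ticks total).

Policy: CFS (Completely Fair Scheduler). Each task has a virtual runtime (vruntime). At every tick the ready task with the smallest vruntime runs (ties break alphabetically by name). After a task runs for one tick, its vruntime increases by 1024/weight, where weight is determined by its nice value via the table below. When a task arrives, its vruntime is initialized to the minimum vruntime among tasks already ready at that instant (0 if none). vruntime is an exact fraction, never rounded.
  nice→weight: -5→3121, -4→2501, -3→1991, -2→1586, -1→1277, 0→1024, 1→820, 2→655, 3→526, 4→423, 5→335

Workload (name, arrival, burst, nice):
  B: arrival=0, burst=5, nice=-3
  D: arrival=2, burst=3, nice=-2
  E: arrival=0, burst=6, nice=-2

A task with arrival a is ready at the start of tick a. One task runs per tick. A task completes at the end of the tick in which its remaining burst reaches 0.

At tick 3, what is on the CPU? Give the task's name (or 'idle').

running at tick 3 = D

t=0: vr[B=0 E=0] → run B
t=1: vr[B=1024/1991 E=0] → run E
t=2: vr[B=1024/1991 D=1024/1991 E=512/793] → run B
t=3: vr[B=2048/1991 D=1024/1991 E=512/793] → run D
t=4: vr[B=2048/1991 D=1831424/1578863 E=512/793] → run E
t=5: vr[B=2048/1991 D=1831424/1578863 E=1024/793] → run B
t=6: vr[B=3072/1991 D=1831424/1578863 E=1024/793] → run D
t=7: vr[B=3072/1991 D=2850816/1578863 E=1024/793] → run E
t=8: vr[B=3072/1991 D=2850816/1578863 E=1536/793] → run B
t=9: vr[B=4096/1991 D=2850816/1578863 E=1536/793] → run D
t=10: vr[B=4096/1991 E=1536/793] → run E
t=11: vr[B=4096/1991 E=2048/793] → run B
t=12: vr[E=2048/793] → run E
t=13: vr[E=2560/793] → run E
t=14: (idle)
t=15: (idle)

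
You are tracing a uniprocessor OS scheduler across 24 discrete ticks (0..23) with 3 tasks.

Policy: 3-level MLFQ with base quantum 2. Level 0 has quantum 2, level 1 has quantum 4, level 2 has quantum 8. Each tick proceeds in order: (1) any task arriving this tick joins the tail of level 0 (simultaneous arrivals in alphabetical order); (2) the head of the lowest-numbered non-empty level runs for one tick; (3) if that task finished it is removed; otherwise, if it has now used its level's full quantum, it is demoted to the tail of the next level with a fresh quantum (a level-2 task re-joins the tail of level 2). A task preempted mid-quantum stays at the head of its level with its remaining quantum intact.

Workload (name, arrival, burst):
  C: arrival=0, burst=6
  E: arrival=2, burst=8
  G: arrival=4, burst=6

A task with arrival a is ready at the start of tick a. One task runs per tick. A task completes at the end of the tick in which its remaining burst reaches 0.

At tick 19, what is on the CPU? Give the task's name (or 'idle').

t=0: L0/L1/L2 = C/-/- → run C
t=1: L0/L1/L2 = C/-/- → run C
t=2: L0/L1/L2 = E/C/- → run E
t=3: L0/L1/L2 = E/C/- → run E
t=4: L0/L1/L2 = G/CE/- → run G
t=5: L0/L1/L2 = G/CE/- → run G
t=6: L0/L1/L2 = -/CEG/- → run C
t=7: L0/L1/L2 = -/CEG/- → run C
t=8: L0/L1/L2 = -/CEG/- → run C
t=9: L0/L1/L2 = -/CEG/- → run C
t=10: L0/L1/L2 = -/EG/- → run E
t=11: L0/L1/L2 = -/EG/- → run E
t=12: L0/L1/L2 = -/EG/- → run E
t=13: L0/L1/L2 = -/EG/- → run E
t=14: L0/L1/L2 = -/G/E → run G
t=15: L0/L1/L2 = -/G/E → run G
t=16: L0/L1/L2 = -/G/E → run G
t=17: L0/L1/L2 = -/G/E → run G
t=18: L0/L1/L2 = -/-/E → run E
t=19: L0/L1/L2 = -/-/E → run E
t=20: (idle)
t=21: (idle)
t=22: (idle)
t=23: (idle)

running at tick 19 = E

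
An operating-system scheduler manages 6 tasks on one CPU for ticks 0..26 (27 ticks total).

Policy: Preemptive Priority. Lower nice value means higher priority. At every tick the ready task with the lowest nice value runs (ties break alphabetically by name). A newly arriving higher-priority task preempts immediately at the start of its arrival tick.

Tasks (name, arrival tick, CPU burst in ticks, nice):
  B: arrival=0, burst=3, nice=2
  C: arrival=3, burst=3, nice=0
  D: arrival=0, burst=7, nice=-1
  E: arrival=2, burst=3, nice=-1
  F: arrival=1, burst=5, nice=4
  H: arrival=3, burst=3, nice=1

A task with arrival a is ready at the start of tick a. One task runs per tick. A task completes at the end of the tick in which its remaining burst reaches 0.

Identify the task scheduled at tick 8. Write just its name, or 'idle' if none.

t=0: ready={B,D} → run D
t=1: ready={B,D,F} → run D
t=2: ready={B,D,E,F} → run D
t=3: ready={B,C,D,E,F,H} → run D
t=4: ready={B,C,D,E,F,H} → run D
t=5: ready={B,C,D,E,F,H} → run D
t=6: ready={B,C,D,E,F,H} → run D
t=7: ready={B,C,E,F,H} → run E
t=8: ready={B,C,E,F,H} → run E
t=9: ready={B,C,E,F,H} → run E
t=10: ready={B,C,F,H} → run C
t=11: ready={B,C,F,H} → run C
t=12: ready={B,C,F,H} → run C
t=13: ready={B,F,H} → run H
t=14: ready={B,F,H} → run H
t=15: ready={B,F,H} → run H
t=16: ready={B,F} → run B
t=17: ready={B,F} → run B
t=18: ready={B,F} → run B
t=19: ready={F} → run F
t=20: ready={F} → run F
t=21: ready={F} → run F
t=22: ready={F} → run F
t=23: ready={F} → run F
t=24: (idle)
t=25: (idle)
t=26: (idle)

running at tick 8 = E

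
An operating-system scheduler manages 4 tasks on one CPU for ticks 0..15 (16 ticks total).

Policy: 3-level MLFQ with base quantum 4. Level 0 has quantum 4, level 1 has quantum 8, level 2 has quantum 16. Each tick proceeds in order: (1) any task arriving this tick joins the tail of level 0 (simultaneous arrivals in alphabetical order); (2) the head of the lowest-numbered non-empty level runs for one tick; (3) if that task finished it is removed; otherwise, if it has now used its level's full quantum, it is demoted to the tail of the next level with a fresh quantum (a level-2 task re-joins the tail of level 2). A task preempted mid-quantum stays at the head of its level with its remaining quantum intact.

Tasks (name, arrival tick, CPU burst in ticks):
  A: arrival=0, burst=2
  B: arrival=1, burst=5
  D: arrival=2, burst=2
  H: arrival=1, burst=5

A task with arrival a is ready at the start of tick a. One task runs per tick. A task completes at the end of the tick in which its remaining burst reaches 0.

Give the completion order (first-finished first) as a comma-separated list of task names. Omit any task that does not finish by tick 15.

completion order = A, D, B, H

t=0: L0/L1/L2 = A/-/- → run A
t=1: L0/L1/L2 = ABH/-/- → run A
t=2: L0/L1/L2 = BHD/-/- → run B
t=3: L0/L1/L2 = BHD/-/- → run B
t=4: L0/L1/L2 = BHD/-/- → run B
t=5: L0/L1/L2 = BHD/-/- → run B
t=6: L0/L1/L2 = HD/B/- → run H
t=7: L0/L1/L2 = HD/B/- → run H
t=8: L0/L1/L2 = HD/B/- → run H
t=9: L0/L1/L2 = HD/B/- → run H
t=10: L0/L1/L2 = D/BH/- → run D
t=11: L0/L1/L2 = D/BH/- → run D
t=12: L0/L1/L2 = -/BH/- → run B
t=13: L0/L1/L2 = -/H/- → run H
t=14: (idle)
t=15: (idle)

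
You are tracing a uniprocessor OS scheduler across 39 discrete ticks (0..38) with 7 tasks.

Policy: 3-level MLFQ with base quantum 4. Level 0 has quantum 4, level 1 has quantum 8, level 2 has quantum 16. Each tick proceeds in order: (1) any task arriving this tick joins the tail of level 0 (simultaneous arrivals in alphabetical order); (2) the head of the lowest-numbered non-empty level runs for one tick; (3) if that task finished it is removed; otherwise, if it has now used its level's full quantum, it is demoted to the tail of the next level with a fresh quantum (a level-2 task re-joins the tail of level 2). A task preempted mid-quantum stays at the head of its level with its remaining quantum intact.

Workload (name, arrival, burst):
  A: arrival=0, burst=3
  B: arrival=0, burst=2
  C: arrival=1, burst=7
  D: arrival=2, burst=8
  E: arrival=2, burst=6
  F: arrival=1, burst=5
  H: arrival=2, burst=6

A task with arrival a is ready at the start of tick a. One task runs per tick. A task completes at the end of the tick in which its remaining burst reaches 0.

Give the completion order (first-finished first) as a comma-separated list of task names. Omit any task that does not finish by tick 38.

t=0: L0/L1/L2 = AB/-/- → run A
t=1: L0/L1/L2 = ABCF/-/- → run A
t=2: L0/L1/L2 = ABCFDEH/-/- → run A
t=3: L0/L1/L2 = BCFDEH/-/- → run B
t=4: L0/L1/L2 = BCFDEH/-/- → run B
t=5: L0/L1/L2 = CFDEH/-/- → run C
t=6: L0/L1/L2 = CFDEH/-/- → run C
t=7: L0/L1/L2 = CFDEH/-/- → run C
t=8: L0/L1/L2 = CFDEH/-/- → run C
t=9: L0/L1/L2 = FDEH/C/- → run F
t=10: L0/L1/L2 = FDEH/C/- → run F
t=11: L0/L1/L2 = FDEH/C/- → run F
t=12: L0/L1/L2 = FDEH/C/- → run F
t=13: L0/L1/L2 = DEH/CF/- → run D
t=14: L0/L1/L2 = DEH/CF/- → run D
t=15: L0/L1/L2 = DEH/CF/- → run D
t=16: L0/L1/L2 = DEH/CF/- → run D
t=17: L0/L1/L2 = EH/CFD/- → run E
t=18: L0/L1/L2 = EH/CFD/- → run E
t=19: L0/L1/L2 = EH/CFD/- → run E
t=20: L0/L1/L2 = EH/CFD/- → run E
t=21: L0/L1/L2 = H/CFDE/- → run H
t=22: L0/L1/L2 = H/CFDE/- → run H
t=23: L0/L1/L2 = H/CFDE/- → run H
t=24: L0/L1/L2 = H/CFDE/- → run H
t=25: L0/L1/L2 = -/CFDEH/- → run C
t=26: L0/L1/L2 = -/CFDEH/- → run C
t=27: L0/L1/L2 = -/CFDEH/- → run C
t=28: L0/L1/L2 = -/FDEH/- → run F
t=29: L0/L1/L2 = -/DEH/- → run D
t=30: L0/L1/L2 = -/DEH/- → run D
t=31: L0/L1/L2 = -/DEH/- → run D
t=32: L0/L1/L2 = -/DEH/- → run D
t=33: L0/L1/L2 = -/EH/- → run E
t=34: L0/L1/L2 = -/EH/- → run E
t=35: L0/L1/L2 = -/H/- → run H
t=36: L0/L1/L2 = -/H/- → run H
t=37: (idle)
t=38: (idle)

completion order = A, B, C, F, D, E, H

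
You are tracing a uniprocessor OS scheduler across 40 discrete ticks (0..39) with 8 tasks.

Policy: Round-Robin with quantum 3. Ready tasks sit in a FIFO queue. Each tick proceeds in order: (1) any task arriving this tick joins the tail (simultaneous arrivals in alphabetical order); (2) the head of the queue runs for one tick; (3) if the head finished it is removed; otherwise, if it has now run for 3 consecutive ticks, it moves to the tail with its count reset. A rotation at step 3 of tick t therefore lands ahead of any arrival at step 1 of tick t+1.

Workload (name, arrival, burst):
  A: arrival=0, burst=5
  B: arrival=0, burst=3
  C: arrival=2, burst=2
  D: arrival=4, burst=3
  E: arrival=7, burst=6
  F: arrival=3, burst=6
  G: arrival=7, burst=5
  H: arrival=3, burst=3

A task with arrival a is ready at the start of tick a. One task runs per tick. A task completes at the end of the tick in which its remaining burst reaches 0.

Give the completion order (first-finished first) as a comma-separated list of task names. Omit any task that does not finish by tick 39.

completion order = B, C, A, H, D, F, E, G

t=0: queue=[A,B] q_used=0 → run A
t=1: queue=[A,B] q_used=1 → run A
t=2: queue=[A,B,C] q_used=2 → run A
t=3: queue=[B,C,A,F,H] q_used=0 → run B
t=4: queue=[B,C,A,F,H,D] q_used=1 → run B
t=5: queue=[B,C,A,F,H,D] q_used=2 → run B
t=6: queue=[C,A,F,H,D] q_used=0 → run C
t=7: queue=[C,A,F,H,D,E,G] q_used=1 → run C
t=8: queue=[A,F,H,D,E,G] q_used=0 → run A
t=9: queue=[A,F,H,D,E,G] q_used=1 → run A
t=10: queue=[F,H,D,E,G] q_used=0 → run F
t=11: queue=[F,H,D,E,G] q_used=1 → run F
t=12: queue=[F,H,D,E,G] q_used=2 → run F
t=13: queue=[H,D,E,G,F] q_used=0 → run H
t=14: queue=[H,D,E,G,F] q_used=1 → run H
t=15: queue=[H,D,E,G,F] q_used=2 → run H
t=16: queue=[D,E,G,F] q_used=0 → run D
t=17: queue=[D,E,G,F] q_used=1 → run D
t=18: queue=[D,E,G,F] q_used=2 → run D
t=19: queue=[E,G,F] q_used=0 → run E
t=20: queue=[E,G,F] q_used=1 → run E
t=21: queue=[E,G,F] q_used=2 → run E
t=22: queue=[G,F,E] q_used=0 → run G
t=23: queue=[G,F,E] q_used=1 → run G
t=24: queue=[G,F,E] q_used=2 → run G
t=25: queue=[F,E,G] q_used=0 → run F
t=26: queue=[F,E,G] q_used=1 → run F
t=27: queue=[F,E,G] q_used=2 → run F
t=28: queue=[E,G] q_used=0 → run E
t=29: queue=[E,G] q_used=1 → run E
t=30: queue=[E,G] q_used=2 → run E
t=31: queue=[G] q_used=0 → run G
t=32: queue=[G] q_used=1 → run G
t=33: (idle)
t=34: (idle)
t=35: (idle)
t=36: (idle)
t=37: (idle)
t=38: (idle)
t=39: (idle)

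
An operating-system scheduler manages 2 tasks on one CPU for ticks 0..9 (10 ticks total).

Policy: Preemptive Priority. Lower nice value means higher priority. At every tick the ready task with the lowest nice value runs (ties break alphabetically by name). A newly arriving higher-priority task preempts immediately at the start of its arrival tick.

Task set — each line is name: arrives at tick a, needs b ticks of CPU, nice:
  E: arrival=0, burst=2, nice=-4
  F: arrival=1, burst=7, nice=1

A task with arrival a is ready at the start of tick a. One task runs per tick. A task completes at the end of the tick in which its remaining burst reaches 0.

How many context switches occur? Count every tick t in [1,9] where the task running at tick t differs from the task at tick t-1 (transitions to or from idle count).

t=0: ready={E} → run E
t=1: ready={E,F} → run E
t=2: ready={F} → run F
t=3: ready={F} → run F
t=4: ready={F} → run F
t=5: ready={F} → run F
t=6: ready={F} → run F
t=7: ready={F} → run F
t=8: ready={F} → run F
t=9: (idle)

context switches = 2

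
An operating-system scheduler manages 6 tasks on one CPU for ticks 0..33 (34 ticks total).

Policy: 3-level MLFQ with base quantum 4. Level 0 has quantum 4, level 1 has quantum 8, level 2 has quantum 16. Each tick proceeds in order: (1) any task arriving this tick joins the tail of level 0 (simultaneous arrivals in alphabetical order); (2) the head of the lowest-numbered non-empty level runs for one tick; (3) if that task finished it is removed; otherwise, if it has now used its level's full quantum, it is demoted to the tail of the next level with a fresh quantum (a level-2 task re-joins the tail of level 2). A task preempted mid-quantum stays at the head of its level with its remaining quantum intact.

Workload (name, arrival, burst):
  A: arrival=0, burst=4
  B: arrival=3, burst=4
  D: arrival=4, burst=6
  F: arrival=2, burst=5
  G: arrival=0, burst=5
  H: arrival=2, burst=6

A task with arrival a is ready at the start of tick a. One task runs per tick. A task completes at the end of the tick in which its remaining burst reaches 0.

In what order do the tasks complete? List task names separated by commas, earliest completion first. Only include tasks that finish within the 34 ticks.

t=0: L0/L1/L2 = AG/-/- → run A
t=1: L0/L1/L2 = AG/-/- → run A
t=2: L0/L1/L2 = AGFH/-/- → run A
t=3: L0/L1/L2 = AGFHB/-/- → run A
t=4: L0/L1/L2 = GFHBD/-/- → run G
t=5: L0/L1/L2 = GFHBD/-/- → run G
t=6: L0/L1/L2 = GFHBD/-/- → run G
t=7: L0/L1/L2 = GFHBD/-/- → run G
t=8: L0/L1/L2 = FHBD/G/- → run F
t=9: L0/L1/L2 = FHBD/G/- → run F
t=10: L0/L1/L2 = FHBD/G/- → run F
t=11: L0/L1/L2 = FHBD/G/- → run F
t=12: L0/L1/L2 = HBD/GF/- → run H
t=13: L0/L1/L2 = HBD/GF/- → run H
t=14: L0/L1/L2 = HBD/GF/- → run H
t=15: L0/L1/L2 = HBD/GF/- → run H
t=16: L0/L1/L2 = BD/GFH/- → run B
t=17: L0/L1/L2 = BD/GFH/- → run B
t=18: L0/L1/L2 = BD/GFH/- → run B
t=19: L0/L1/L2 = BD/GFH/- → run B
t=20: L0/L1/L2 = D/GFH/- → run D
t=21: L0/L1/L2 = D/GFH/- → run D
t=22: L0/L1/L2 = D/GFH/- → run D
t=23: L0/L1/L2 = D/GFH/- → run D
t=24: L0/L1/L2 = -/GFHD/- → run G
t=25: L0/L1/L2 = -/FHD/- → run F
t=26: L0/L1/L2 = -/HD/- → run H
t=27: L0/L1/L2 = -/HD/- → run H
t=28: L0/L1/L2 = -/D/- → run D
t=29: L0/L1/L2 = -/D/- → run D
t=30: (idle)
t=31: (idle)
t=32: (idle)
t=33: (idle)

completion order = A, B, G, F, H, D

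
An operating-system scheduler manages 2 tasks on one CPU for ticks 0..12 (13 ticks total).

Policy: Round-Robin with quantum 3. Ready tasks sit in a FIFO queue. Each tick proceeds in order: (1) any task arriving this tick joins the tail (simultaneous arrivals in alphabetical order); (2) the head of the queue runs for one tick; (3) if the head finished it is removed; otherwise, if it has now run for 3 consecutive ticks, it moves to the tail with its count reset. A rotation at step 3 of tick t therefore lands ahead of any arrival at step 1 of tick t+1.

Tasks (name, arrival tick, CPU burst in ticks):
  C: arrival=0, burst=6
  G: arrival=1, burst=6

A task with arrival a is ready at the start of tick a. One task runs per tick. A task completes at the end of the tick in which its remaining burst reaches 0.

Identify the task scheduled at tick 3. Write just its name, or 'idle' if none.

t=0: queue=[C] q_used=0 → run C
t=1: queue=[C,G] q_used=1 → run C
t=2: queue=[C,G] q_used=2 → run C
t=3: queue=[G,C] q_used=0 → run G
t=4: queue=[G,C] q_used=1 → run G
t=5: queue=[G,C] q_used=2 → run G
t=6: queue=[C,G] q_used=0 → run C
t=7: queue=[C,G] q_used=1 → run C
t=8: queue=[C,G] q_used=2 → run C
t=9: queue=[G] q_used=0 → run G
t=10: queue=[G] q_used=1 → run G
t=11: queue=[G] q_used=2 → run G
t=12: (idle)

running at tick 3 = G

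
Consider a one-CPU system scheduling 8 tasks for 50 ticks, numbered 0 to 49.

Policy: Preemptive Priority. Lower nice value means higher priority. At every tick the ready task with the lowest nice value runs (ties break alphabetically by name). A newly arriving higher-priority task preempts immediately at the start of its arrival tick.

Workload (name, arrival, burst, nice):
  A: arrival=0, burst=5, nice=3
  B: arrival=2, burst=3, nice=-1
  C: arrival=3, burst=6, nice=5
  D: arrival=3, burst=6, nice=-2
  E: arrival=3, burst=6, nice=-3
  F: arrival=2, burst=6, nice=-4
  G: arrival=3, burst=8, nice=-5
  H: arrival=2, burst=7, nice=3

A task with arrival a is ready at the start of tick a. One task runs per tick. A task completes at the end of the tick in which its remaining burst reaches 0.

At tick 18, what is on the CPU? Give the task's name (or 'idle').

t=0: ready={A} → run A
t=1: ready={A} → run A
t=2: ready={A,B,F,H} → run F
t=3: ready={A,B,C,D,E,F,G,H} → run G
t=4: ready={A,B,C,D,E,F,G,H} → run G
t=5: ready={A,B,C,D,E,F,G,H} → run G
t=6: ready={A,B,C,D,E,F,G,H} → run G
t=7: ready={A,B,C,D,E,F,G,H} → run G
t=8: ready={A,B,C,D,E,F,G,H} → run G
t=9: ready={A,B,C,D,E,F,G,H} → run G
t=10: ready={A,B,C,D,E,F,G,H} → run G
t=11: ready={A,B,C,D,E,F,H} → run F
t=12: ready={A,B,C,D,E,F,H} → run F
t=13: ready={A,B,C,D,E,F,H} → run F
t=14: ready={A,B,C,D,E,F,H} → run F
t=15: ready={A,B,C,D,E,F,H} → run F
t=16: ready={A,B,C,D,E,H} → run E
t=17: ready={A,B,C,D,E,H} → run E
t=18: ready={A,B,C,D,E,H} → run E
t=19: ready={A,B,C,D,E,H} → run E
t=20: ready={A,B,C,D,E,H} → run E
t=21: ready={A,B,C,D,E,H} → run E
t=22: ready={A,B,C,D,H} → run D
t=23: ready={A,B,C,D,H} → run D
t=24: ready={A,B,C,D,H} → run D
t=25: ready={A,B,C,D,H} → run D
t=26: ready={A,B,C,D,H} → run D
t=27: ready={A,B,C,D,H} → run D
t=28: ready={A,B,C,H} → run B
t=29: ready={A,B,C,H} → run B
t=30: ready={A,B,C,H} → run B
t=31: ready={A,C,H} → run A
t=32: ready={A,C,H} → run A
t=33: ready={A,C,H} → run A
t=34: ready={C,H} → run H
t=35: ready={C,H} → run H
t=36: ready={C,H} → run H
t=37: ready={C,H} → run H
t=38: ready={C,H} → run H
t=39: ready={C,H} → run H
t=40: ready={C,H} → run H
t=41: ready={C} → run C
t=42: ready={C} → run C
t=43: ready={C} → run C
t=44: ready={C} → run C
t=45: ready={C} → run C
t=46: ready={C} → run C
t=47: (idle)
t=48: (idle)
t=49: (idle)

running at tick 18 = E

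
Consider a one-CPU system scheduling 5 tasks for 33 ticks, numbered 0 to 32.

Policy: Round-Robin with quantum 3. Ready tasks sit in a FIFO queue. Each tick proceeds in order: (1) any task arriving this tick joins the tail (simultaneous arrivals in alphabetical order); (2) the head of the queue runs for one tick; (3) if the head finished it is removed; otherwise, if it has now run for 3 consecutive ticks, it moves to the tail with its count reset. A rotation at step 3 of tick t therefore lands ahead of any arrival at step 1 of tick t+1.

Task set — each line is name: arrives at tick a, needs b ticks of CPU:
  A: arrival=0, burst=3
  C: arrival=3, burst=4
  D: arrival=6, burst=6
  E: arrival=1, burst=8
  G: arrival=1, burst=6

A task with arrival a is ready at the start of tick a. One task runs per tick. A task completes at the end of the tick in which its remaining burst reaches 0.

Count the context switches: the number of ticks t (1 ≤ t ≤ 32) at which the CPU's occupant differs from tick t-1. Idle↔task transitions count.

t=0: queue=[A] q_used=0 → run A
t=1: queue=[A,E,G] q_used=1 → run A
t=2: queue=[A,E,G] q_used=2 → run A
t=3: queue=[E,G,C] q_used=0 → run E
t=4: queue=[E,G,C] q_used=1 → run E
t=5: queue=[E,G,C] q_used=2 → run E
t=6: queue=[G,C,E,D] q_used=0 → run G
t=7: queue=[G,C,E,D] q_used=1 → run G
t=8: queue=[G,C,E,D] q_used=2 → run G
t=9: queue=[C,E,D,G] q_used=0 → run C
t=10: queue=[C,E,D,G] q_used=1 → run C
t=11: queue=[C,E,D,G] q_used=2 → run C
t=12: queue=[E,D,G,C] q_used=0 → run E
t=13: queue=[E,D,G,C] q_used=1 → run E
t=14: queue=[E,D,G,C] q_used=2 → run E
t=15: queue=[D,G,C,E] q_used=0 → run D
t=16: queue=[D,G,C,E] q_used=1 → run D
t=17: queue=[D,G,C,E] q_used=2 → run D
t=18: queue=[G,C,E,D] q_used=0 → run G
t=19: queue=[G,C,E,D] q_used=1 → run G
t=20: queue=[G,C,E,D] q_used=2 → run G
t=21: queue=[C,E,D] q_used=0 → run C
t=22: queue=[E,D] q_used=0 → run E
t=23: queue=[E,D] q_used=1 → run E
t=24: queue=[D] q_used=0 → run D
t=25: queue=[D] q_used=1 → run D
t=26: queue=[D] q_used=2 → run D
t=27: (idle)
t=28: (idle)
t=29: (idle)
t=30: (idle)
t=31: (idle)
t=32: (idle)

context switches = 10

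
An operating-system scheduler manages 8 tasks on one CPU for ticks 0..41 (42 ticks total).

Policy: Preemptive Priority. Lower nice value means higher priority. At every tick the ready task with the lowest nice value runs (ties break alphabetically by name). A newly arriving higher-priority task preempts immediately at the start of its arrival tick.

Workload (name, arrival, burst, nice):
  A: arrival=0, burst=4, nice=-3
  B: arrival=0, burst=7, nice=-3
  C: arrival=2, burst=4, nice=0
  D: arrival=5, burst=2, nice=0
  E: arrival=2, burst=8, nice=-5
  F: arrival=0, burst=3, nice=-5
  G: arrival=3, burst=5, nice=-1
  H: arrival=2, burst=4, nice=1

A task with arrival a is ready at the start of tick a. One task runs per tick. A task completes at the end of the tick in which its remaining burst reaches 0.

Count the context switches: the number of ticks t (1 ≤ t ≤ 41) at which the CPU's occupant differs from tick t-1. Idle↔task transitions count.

t=0: ready={A,B,F} → run F
t=1: ready={A,B,F} → run F
t=2: ready={A,B,C,E,F,H} → run E
t=3: ready={A,B,C,E,F,G,H} → run E
t=4: ready={A,B,C,E,F,G,H} → run E
t=5: ready={A,B,C,D,E,F,G,H} → run E
t=6: ready={A,B,C,D,E,F,G,H} → run E
t=7: ready={A,B,C,D,E,F,G,H} → run E
t=8: ready={A,B,C,D,E,F,G,H} → run E
t=9: ready={A,B,C,D,E,F,G,H} → run E
t=10: ready={A,B,C,D,F,G,H} → run F
t=11: ready={A,B,C,D,G,H} → run A
t=12: ready={A,B,C,D,G,H} → run A
t=13: ready={A,B,C,D,G,H} → run A
t=14: ready={A,B,C,D,G,H} → run A
t=15: ready={B,C,D,G,H} → run B
t=16: ready={B,C,D,G,H} → run B
t=17: ready={B,C,D,G,H} → run B
t=18: ready={B,C,D,G,H} → run B
t=19: ready={B,C,D,G,H} → run B
t=20: ready={B,C,D,G,H} → run B
t=21: ready={B,C,D,G,H} → run B
t=22: ready={C,D,G,H} → run G
t=23: ready={C,D,G,H} → run G
t=24: ready={C,D,G,H} → run G
t=25: ready={C,D,G,H} → run G
t=26: ready={C,D,G,H} → run G
t=27: ready={C,D,H} → run C
t=28: ready={C,D,H} → run C
t=29: ready={C,D,H} → run C
t=30: ready={C,D,H} → run C
t=31: ready={D,H} → run D
t=32: ready={D,H} → run D
t=33: ready={H} → run H
t=34: ready={H} → run H
t=35: ready={H} → run H
t=36: ready={H} → run H
t=37: (idle)
t=38: (idle)
t=39: (idle)
t=40: (idle)
t=41: (idle)

context switches = 9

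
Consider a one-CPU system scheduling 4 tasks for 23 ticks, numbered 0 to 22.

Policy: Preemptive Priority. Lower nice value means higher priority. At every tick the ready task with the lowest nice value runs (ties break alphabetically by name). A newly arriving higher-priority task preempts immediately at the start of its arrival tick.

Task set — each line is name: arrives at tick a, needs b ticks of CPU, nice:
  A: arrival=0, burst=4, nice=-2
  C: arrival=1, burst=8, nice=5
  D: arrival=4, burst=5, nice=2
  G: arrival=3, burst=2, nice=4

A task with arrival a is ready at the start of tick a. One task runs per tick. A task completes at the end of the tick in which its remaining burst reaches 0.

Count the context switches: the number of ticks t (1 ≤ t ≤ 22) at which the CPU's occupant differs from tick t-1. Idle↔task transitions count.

context switches = 4

t=0: ready={A} → run A
t=1: ready={A,C} → run A
t=2: ready={A,C} → run A
t=3: ready={A,C,G} → run A
t=4: ready={C,D,G} → run D
t=5: ready={C,D,G} → run D
t=6: ready={C,D,G} → run D
t=7: ready={C,D,G} → run D
t=8: ready={C,D,G} → run D
t=9: ready={C,G} → run G
t=10: ready={C,G} → run G
t=11: ready={C} → run C
t=12: ready={C} → run C
t=13: ready={C} → run C
t=14: ready={C} → run C
t=15: ready={C} → run C
t=16: ready={C} → run C
t=17: ready={C} → run C
t=18: ready={C} → run C
t=19: (idle)
t=20: (idle)
t=21: (idle)
t=22: (idle)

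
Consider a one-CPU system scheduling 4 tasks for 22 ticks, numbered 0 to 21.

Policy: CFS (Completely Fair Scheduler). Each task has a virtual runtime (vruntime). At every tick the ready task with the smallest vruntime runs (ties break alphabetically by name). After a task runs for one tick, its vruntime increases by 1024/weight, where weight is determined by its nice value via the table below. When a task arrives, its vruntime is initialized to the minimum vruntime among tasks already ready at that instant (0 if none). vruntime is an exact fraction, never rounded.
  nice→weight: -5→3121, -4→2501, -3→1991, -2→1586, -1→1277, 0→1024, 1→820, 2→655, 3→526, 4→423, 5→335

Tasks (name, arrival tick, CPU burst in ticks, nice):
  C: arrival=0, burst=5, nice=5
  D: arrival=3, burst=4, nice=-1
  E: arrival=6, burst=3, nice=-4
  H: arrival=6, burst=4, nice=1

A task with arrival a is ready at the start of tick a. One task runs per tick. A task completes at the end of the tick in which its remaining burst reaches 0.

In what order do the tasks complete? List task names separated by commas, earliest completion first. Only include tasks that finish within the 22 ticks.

t=0: vr[C=0] → run C
t=1: vr[C=1024/335] → run C
t=2: vr[C=2048/335] → run C
t=3: vr[C=3072/335 D=3072/335] → run C
t=4: vr[C=4096/335 D=3072/335] → run D
t=5: vr[C=4096/335 D=4265984/427795] → run D
t=6: vr[C=4096/335 D=4609024/427795 E=4609024/427795 H=4609024/427795] → run D
t=7: vr[C=4096/335 D=4952064/427795 E=4609024/427795 H=4609024/427795] → run E
t=8: vr[C=4096/335 D=4952064/427795 E=11965231104/1069915295 H=4609024/427795] → run H
t=9: vr[C=4096/335 D=4952064/427795 E=11965231104/1069915295 H=210873088/17539595] → run E
t=10: vr[C=4096/335 D=4952064/427795 E=12403293184/1069915295 H=210873088/17539595] → run D
t=11: vr[C=4096/335 E=12403293184/1069915295 H=210873088/17539595] → run E
t=12: vr[C=4096/335 H=210873088/17539595] → run H
t=13: vr[C=4096/335 H=232776192/17539595] → run C
t=14: vr[H=232776192/17539595] → run H
t=15: vr[H=254679296/17539595] → run H
t=16: (idle)
t=17: (idle)
t=18: (idle)
t=19: (idle)
t=20: (idle)
t=21: (idle)

completion order = D, E, C, H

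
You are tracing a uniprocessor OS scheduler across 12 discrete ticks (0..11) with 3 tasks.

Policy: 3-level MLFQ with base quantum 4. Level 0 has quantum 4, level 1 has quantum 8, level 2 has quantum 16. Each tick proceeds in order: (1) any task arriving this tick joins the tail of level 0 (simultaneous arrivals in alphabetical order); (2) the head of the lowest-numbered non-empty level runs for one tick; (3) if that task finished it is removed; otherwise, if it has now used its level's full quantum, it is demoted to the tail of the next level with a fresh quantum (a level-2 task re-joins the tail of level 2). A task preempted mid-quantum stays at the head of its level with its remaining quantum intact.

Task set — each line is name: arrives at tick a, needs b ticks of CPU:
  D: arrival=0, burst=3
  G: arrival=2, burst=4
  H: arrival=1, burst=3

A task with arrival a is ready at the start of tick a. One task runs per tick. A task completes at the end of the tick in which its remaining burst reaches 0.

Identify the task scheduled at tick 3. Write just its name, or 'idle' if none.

t=0: L0/L1/L2 = D/-/- → run D
t=1: L0/L1/L2 = DH/-/- → run D
t=2: L0/L1/L2 = DHG/-/- → run D
t=3: L0/L1/L2 = HG/-/- → run H
t=4: L0/L1/L2 = HG/-/- → run H
t=5: L0/L1/L2 = HG/-/- → run H
t=6: L0/L1/L2 = G/-/- → run G
t=7: L0/L1/L2 = G/-/- → run G
t=8: L0/L1/L2 = G/-/- → run G
t=9: L0/L1/L2 = G/-/- → run G
t=10: (idle)
t=11: (idle)

running at tick 3 = H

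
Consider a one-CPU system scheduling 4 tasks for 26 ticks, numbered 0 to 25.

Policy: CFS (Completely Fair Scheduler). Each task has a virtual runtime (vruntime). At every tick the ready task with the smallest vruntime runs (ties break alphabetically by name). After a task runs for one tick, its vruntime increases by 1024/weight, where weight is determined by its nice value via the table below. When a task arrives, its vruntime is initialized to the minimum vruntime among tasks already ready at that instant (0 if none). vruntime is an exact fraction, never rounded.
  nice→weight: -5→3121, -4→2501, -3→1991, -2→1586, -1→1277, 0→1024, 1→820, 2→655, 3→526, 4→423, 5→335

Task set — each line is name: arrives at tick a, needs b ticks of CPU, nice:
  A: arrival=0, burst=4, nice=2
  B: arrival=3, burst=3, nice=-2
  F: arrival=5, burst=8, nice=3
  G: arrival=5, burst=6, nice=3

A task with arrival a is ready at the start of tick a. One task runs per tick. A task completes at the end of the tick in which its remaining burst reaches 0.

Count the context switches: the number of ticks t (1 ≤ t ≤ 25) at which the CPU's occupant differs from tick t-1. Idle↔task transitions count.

context switches = 16

t=0: vr[A=0] → run A
t=1: vr[A=1024/655] → run A
t=2: vr[A=2048/655] → run A
t=3: vr[A=3072/655 B=3072/655] → run A
t=4: vr[B=3072/655] → run B
t=5: vr[B=2771456/519415 F=2771456/519415 G=2771456/519415] → run B
t=6: vr[B=3106816/519415 F=2771456/519415 G=2771456/519415] → run F
t=7: vr[B=3106816/519415 F=994833408/136606145 G=2771456/519415] → run G
t=8: vr[B=3106816/519415 F=994833408/136606145 G=994833408/136606145] → run B
t=9: vr[F=994833408/136606145 G=994833408/136606145] → run F
t=10: vr[F=1260773888/136606145 G=994833408/136606145] → run G
t=11: vr[F=1260773888/136606145 G=1260773888/136606145] → run F
t=12: vr[F=1526714368/136606145 G=1260773888/136606145] → run G
t=13: vr[F=1526714368/136606145 G=1526714368/136606145] → run F
t=14: vr[F=1792654848/136606145 G=1526714368/136606145] → run G
t=15: vr[F=1792654848/136606145 G=1792654848/136606145] → run F
t=16: vr[F=2058595328/136606145 G=1792654848/136606145] → run G
t=17: vr[F=2058595328/136606145 G=2058595328/136606145] → run F
t=18: vr[F=2324535808/136606145 G=2058595328/136606145] → run G
t=19: vr[F=2324535808/136606145] → run F
t=20: vr[F=2590476288/136606145] → run F
t=21: (idle)
t=22: (idle)
t=23: (idle)
t=24: (idle)
t=25: (idle)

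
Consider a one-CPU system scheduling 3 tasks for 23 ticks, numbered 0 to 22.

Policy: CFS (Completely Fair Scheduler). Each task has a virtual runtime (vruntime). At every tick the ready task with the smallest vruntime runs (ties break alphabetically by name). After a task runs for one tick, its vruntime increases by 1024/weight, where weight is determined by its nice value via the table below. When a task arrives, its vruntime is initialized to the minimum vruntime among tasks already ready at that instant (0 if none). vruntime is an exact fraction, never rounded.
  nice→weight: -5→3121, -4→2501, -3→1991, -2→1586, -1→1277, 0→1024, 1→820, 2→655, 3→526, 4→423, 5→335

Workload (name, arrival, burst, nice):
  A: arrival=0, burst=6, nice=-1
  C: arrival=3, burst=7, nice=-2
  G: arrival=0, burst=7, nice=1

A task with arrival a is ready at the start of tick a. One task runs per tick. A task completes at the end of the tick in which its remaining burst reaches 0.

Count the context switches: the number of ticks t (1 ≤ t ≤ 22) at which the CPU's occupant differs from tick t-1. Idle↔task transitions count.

context switches = 18

t=0: vr[A=0 G=0] → run A
t=1: vr[A=1024/1277 G=0] → run G
t=2: vr[A=1024/1277 G=256/205] → run A
t=3: vr[A=2048/1277 C=256/205 G=256/205] → run C
t=4: vr[A=2048/1277 C=307968/162565 G=256/205] → run G
t=5: vr[A=2048/1277 C=307968/162565 G=512/205] → run A
t=6: vr[A=3072/1277 C=307968/162565 G=512/205] → run C
t=7: vr[A=3072/1277 C=412928/162565 G=512/205] → run A
t=8: vr[A=4096/1277 C=412928/162565 G=512/205] → run G
t=9: vr[A=4096/1277 C=412928/162565 G=768/205] → run C
t=10: vr[A=4096/1277 C=517888/162565 G=768/205] → run C
t=11: vr[A=4096/1277 C=622848/162565 G=768/205] → run A
t=12: vr[A=5120/1277 C=622848/162565 G=768/205] → run G
t=13: vr[A=5120/1277 C=622848/162565 G=1024/205] → run C
t=14: vr[A=5120/1277 C=727808/162565 G=1024/205] → run A
t=15: vr[C=727808/162565 G=1024/205] → run C
t=16: vr[C=832768/162565 G=1024/205] → run G
t=17: vr[C=832768/162565 G=256/41] → run C
t=18: vr[G=256/41] → run G
t=19: vr[G=1536/205] → run G
t=20: (idle)
t=21: (idle)
t=22: (idle)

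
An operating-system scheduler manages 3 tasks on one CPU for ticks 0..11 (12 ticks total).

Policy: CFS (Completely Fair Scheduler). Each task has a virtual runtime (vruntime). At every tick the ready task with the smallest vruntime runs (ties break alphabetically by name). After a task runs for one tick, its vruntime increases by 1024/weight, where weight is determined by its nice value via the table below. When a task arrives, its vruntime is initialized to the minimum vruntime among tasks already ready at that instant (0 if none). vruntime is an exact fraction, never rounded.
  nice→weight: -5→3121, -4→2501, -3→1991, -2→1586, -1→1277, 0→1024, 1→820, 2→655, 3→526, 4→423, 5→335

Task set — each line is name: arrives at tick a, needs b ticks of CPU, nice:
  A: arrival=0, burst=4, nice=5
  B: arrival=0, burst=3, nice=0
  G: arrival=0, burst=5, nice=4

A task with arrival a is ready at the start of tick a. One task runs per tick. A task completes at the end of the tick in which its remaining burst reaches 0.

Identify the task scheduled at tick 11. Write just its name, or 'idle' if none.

t=0: vr[A=0 B=0 G=0] → run A
t=1: vr[A=1024/335 B=0 G=0] → run B
t=2: vr[A=1024/335 B=1 G=0] → run G
t=3: vr[A=1024/335 B=1 G=1024/423] → run B
t=4: vr[A=1024/335 B=2 G=1024/423] → run B
t=5: vr[A=1024/335 G=1024/423] → run G
t=6: vr[A=1024/335 G=2048/423] → run A
t=7: vr[A=2048/335 G=2048/423] → run G
t=8: vr[A=2048/335 G=1024/141] → run A
t=9: vr[A=3072/335 G=1024/141] → run G
t=10: vr[A=3072/335 G=4096/423] → run A
t=11: vr[G=4096/423] → run G

running at tick 11 = G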